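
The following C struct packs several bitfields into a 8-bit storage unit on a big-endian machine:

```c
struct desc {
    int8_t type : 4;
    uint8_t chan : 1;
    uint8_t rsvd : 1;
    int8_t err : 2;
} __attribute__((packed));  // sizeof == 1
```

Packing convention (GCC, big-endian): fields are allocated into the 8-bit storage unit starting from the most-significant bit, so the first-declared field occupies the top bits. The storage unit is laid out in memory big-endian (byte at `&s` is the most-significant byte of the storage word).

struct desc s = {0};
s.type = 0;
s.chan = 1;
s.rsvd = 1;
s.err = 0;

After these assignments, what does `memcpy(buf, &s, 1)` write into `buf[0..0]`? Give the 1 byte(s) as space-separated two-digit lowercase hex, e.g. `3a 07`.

0c

[4+:4] type=0 & 0xf = 0x0; word=0x00
[3+:1] chan=1 & 0x1 = 0x1; word=0x08
[2+:1] rsvd=1 & 0x1 = 0x1; word=0x0c
[0+:2] err=0 & 0x3 = 0x0; word=0x0c
word = 0x0c → big-endian bytes:
  [0]=0x0c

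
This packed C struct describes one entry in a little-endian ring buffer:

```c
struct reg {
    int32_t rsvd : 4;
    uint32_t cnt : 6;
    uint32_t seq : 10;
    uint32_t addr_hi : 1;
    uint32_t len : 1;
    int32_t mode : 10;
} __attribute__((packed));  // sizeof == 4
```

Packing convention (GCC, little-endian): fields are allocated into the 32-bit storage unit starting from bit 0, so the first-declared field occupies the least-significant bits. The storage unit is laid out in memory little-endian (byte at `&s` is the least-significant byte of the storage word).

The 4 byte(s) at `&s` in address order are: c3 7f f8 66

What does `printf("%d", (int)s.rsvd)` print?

[0]=0xc3 [1]=0x7f [2]=0xf8 [3]=0x66 (little-endian) → word 0x66f87fc3
rsvd:4 @ bit 0 → (0x66f87fc3>>0)&0xf = 0x3  ←
cnt:6 @ bit 4 → (0x66f87fc3>>4)&0x3f = 0x3c
seq:10 @ bit 10 → (0x66f87fc3>>10)&0x3ff = 0x21f
addr_hi:1 @ bit 20 → (0x66f87fc3>>20)&0x1 = 0x1
len:1 @ bit 21 → (0x66f87fc3>>21)&0x1 = 0x1
mode:10 @ bit 22 → (0x66f87fc3>>22)&0x3ff = 0x19b
rsvd signed 4b, MSB=0: value = 3

3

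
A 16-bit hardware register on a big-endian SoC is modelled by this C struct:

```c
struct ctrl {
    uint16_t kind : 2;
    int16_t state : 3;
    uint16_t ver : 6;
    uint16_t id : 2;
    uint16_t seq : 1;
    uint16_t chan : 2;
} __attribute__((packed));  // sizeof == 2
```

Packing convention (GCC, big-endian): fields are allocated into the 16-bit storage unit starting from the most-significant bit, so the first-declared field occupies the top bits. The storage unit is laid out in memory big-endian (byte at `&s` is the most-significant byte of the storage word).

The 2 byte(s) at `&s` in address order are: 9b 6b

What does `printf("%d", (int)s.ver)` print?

27

[0]=0x9b [1]=0x6b (big-endian) → word 0x9b6b
kind [14+:2] = (word>>14) & 0x3 = 2
state [11+:3] = (word>>11) & 0x7 = 3
ver [5+:6] = (word>>5) & 0x3f = 27  ←
id [3+:2] = (word>>3) & 0x3 = 1
seq [2+:1] = (word>>2) & 0x1 = 0
chan [0+:2] = (word>>0) & 0x3 = 3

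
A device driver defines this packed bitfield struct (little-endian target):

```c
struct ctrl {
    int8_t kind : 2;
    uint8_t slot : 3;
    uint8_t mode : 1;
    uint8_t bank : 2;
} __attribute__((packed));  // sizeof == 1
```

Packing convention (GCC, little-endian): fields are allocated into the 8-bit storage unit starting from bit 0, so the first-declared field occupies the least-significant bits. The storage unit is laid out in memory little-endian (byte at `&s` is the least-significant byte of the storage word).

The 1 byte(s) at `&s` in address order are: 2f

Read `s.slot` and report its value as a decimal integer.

3

[0]=0x2f (little-endian) → word 0x2f
kind [0+:2] = (word>>0) & 0x3 = 3
slot [2+:3] = (word>>2) & 0x7 = 3  ←
mode [5+:1] = (word>>5) & 0x1 = 1
bank [6+:2] = (word>>6) & 0x3 = 0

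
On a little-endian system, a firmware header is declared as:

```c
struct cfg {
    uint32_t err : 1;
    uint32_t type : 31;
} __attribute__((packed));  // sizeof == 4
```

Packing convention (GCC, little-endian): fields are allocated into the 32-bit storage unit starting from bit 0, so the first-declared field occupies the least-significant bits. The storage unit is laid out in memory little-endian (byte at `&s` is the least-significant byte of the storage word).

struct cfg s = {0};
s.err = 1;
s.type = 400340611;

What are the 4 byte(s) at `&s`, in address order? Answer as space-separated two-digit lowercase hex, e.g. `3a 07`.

[0+:1] err=1 & 0x1 = 0x1; word=0x00000001
[1+:31] type=400340611 & 0x7fffffff = 0x17dcb683; word=0x2fb96d07
word = 0x2fb96d07 → little-endian bytes:
  [0]=0x07  [1]=0x6d  [2]=0xb9  [3]=0x2f

07 6d b9 2f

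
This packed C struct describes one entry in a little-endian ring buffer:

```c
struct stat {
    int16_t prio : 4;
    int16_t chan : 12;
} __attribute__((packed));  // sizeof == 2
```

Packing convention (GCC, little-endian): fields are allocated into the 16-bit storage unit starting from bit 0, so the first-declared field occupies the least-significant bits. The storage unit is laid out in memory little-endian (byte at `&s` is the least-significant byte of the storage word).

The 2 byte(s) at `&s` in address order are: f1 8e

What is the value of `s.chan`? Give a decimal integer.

[0]=0xf1 [1]=0x8e (little-endian) → word 0x8ef1
prio [0+:4] = (word>>0) & 0xf = 1
chan [4+:12] = (word>>4) & 0xfff = 2287  ←
chan signed 12b, MSB=1: 2287 - 4096 = -1809

-1809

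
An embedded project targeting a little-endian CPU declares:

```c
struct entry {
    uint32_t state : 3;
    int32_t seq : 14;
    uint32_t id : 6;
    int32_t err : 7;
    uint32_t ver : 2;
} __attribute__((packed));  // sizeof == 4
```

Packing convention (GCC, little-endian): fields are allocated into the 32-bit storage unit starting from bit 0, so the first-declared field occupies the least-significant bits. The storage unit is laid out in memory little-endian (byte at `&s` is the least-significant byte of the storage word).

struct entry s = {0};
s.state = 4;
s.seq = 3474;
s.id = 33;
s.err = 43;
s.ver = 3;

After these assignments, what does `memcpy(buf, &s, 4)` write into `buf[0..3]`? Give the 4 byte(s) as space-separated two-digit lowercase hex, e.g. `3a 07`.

94 6c c2 d5

state:3 = 4 → 0x4 << 0 → word 0x00000004
seq:14 = 3474 → 0xd92 << 3 → word 0x00006c94
id:6 = 33 → 0x21 << 17 → word 0x00426c94
err:7 = 43 → 0x2b << 23 → word 0x15c26c94
ver:2 = 3 → 0x3 << 30 → word 0xd5c26c94
word = 0xd5c26c94 → little-endian bytes:
  [0]=0x94  [1]=0x6c  [2]=0xc2  [3]=0xd5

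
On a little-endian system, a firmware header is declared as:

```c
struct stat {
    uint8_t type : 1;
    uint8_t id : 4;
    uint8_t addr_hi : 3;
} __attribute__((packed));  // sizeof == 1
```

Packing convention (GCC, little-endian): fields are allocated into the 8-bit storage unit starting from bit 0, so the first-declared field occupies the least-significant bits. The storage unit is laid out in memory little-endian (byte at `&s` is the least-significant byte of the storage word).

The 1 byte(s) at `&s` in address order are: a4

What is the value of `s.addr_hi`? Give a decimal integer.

5

[0]=0xa4 (little-endian) → word 0xa4
type [0+:1] = (word>>0) & 0x1 = 0
id [1+:4] = (word>>1) & 0xf = 2
addr_hi [5+:3] = (word>>5) & 0x7 = 5  ←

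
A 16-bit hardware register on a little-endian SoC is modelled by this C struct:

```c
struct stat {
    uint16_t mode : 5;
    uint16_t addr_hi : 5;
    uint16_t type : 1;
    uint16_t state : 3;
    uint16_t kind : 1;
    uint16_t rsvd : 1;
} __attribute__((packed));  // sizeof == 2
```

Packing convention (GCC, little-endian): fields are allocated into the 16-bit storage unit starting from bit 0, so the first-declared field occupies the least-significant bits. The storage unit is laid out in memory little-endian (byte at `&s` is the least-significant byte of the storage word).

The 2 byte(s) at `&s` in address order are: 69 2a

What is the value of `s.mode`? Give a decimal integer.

[0]=0x69 [1]=0x2a (little-endian) → word 0x2a69
mode:5 @ bit 0 → (0x2a69>>0)&0x1f = 0x9  ←
addr_hi:5 @ bit 5 → (0x2a69>>5)&0x1f = 0x13
type:1 @ bit 10 → (0x2a69>>10)&0x1 = 0x0
state:3 @ bit 11 → (0x2a69>>11)&0x7 = 0x5
kind:1 @ bit 14 → (0x2a69>>14)&0x1 = 0x0
rsvd:1 @ bit 15 → (0x2a69>>15)&0x1 = 0x0

9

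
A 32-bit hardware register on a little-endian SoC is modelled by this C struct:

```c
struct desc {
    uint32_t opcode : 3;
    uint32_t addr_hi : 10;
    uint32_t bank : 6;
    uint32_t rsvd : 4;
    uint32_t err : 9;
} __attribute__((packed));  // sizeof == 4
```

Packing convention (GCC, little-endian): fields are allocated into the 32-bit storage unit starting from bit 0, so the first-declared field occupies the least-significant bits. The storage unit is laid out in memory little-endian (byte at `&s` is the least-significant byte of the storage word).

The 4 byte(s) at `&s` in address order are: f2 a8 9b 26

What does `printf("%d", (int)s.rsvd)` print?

[0]=0xf2 [1]=0xa8 [2]=0x9b [3]=0x26 (little-endian) → word 0x269ba8f2
opcode:3 @ bit 0 → (0x269ba8f2>>0)&0x7 = 0x2
addr_hi:10 @ bit 3 → (0x269ba8f2>>3)&0x3ff = 0x11e
bank:6 @ bit 13 → (0x269ba8f2>>13)&0x3f = 0x1d
rsvd:4 @ bit 19 → (0x269ba8f2>>19)&0xf = 0x3  ←
err:9 @ bit 23 → (0x269ba8f2>>23)&0x1ff = 0x4d

3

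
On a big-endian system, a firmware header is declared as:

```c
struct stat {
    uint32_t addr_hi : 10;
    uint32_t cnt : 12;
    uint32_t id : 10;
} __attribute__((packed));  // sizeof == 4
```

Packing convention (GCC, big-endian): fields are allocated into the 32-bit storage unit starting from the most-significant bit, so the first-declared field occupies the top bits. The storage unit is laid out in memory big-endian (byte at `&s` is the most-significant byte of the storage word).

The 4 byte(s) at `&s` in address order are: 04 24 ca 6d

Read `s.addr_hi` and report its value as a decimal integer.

[0]=0x04 [1]=0x24 [2]=0xca [3]=0x6d (big-endian) → word 0x0424ca6d
addr_hi:10 @ bit 22 → (0x0424ca6d>>22)&0x3ff = 0x10  ←
cnt:12 @ bit 10 → (0x0424ca6d>>10)&0xfff = 0x932
id:10 @ bit 0 → (0x0424ca6d>>0)&0x3ff = 0x26d

16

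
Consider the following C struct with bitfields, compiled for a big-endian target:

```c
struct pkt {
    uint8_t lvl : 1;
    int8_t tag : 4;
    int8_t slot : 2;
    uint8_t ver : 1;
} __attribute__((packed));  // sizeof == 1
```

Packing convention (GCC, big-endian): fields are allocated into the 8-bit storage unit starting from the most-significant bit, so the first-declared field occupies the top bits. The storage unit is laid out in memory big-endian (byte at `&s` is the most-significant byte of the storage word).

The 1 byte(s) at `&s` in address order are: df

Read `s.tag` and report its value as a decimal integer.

-5

[0]=0xdf (big-endian) → word 0xdf
lvl:1 @ bit 7 → (0xdf>>7)&0x1 = 0x1
tag:4 @ bit 3 → (0xdf>>3)&0xf = 0xb  ←
slot:2 @ bit 1 → (0xdf>>1)&0x3 = 0x3
ver:1 @ bit 0 → (0xdf>>0)&0x1 = 0x1
tag signed 4b, MSB=1: 11 - 16 = -5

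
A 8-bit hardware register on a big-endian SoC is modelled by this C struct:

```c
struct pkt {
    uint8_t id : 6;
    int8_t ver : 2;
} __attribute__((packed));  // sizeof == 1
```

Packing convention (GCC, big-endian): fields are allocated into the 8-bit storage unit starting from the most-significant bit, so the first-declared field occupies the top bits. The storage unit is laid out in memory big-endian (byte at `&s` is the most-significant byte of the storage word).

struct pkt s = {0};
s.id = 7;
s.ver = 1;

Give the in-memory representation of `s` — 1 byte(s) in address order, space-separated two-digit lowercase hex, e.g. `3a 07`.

1d

id:6 = 7 → 0x7 << 2 → word 0x1c
ver:2 = 1 → 0x1 << 0 → word 0x1d
word = 0x1d → big-endian bytes:
  [0]=0x1d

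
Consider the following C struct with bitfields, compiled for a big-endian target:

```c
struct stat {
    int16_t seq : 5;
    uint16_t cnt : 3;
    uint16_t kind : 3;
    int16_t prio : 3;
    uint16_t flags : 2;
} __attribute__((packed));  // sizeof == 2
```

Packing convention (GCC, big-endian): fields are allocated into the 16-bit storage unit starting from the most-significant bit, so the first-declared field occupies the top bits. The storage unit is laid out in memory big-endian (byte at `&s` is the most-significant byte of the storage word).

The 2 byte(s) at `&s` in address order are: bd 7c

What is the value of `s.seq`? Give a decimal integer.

[0]=0xbd [1]=0x7c (big-endian) → word 0xbd7c
seq:5 @ bit 11 → (0xbd7c>>11)&0x1f = 0x17  ←
cnt:3 @ bit 8 → (0xbd7c>>8)&0x7 = 0x5
kind:3 @ bit 5 → (0xbd7c>>5)&0x7 = 0x3
prio:3 @ bit 2 → (0xbd7c>>2)&0x7 = 0x7
flags:2 @ bit 0 → (0xbd7c>>0)&0x3 = 0x0
seq signed 5b, MSB=1: 23 - 32 = -9

-9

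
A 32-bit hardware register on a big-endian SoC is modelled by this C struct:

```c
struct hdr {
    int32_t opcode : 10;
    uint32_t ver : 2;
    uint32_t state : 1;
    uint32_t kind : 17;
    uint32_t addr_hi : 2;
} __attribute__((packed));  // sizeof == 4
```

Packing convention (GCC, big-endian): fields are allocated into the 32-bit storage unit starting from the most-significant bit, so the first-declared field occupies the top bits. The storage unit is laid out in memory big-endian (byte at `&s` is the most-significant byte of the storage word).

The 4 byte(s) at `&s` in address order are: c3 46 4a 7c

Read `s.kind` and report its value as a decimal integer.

[0]=0xc3 [1]=0x46 [2]=0x4a [3]=0x7c (big-endian) → word 0xc3464a7c
opcode:10 @ bit 22 → (0xc3464a7c>>22)&0x3ff = 0x30d
ver:2 @ bit 20 → (0xc3464a7c>>20)&0x3 = 0x0
state:1 @ bit 19 → (0xc3464a7c>>19)&0x1 = 0x0
kind:17 @ bit 2 → (0xc3464a7c>>2)&0x1ffff = 0x1929f  ←
addr_hi:2 @ bit 0 → (0xc3464a7c>>0)&0x3 = 0x0

103071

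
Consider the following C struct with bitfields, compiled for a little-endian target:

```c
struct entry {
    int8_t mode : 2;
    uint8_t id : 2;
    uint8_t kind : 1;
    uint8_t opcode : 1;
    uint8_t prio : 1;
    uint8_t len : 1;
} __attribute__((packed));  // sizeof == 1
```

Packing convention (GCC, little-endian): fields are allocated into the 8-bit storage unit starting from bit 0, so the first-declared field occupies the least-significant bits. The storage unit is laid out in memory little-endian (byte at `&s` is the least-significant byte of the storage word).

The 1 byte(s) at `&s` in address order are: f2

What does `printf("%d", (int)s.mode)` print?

[0]=0xf2 (little-endian) → word 0xf2
mode [0+:2] = (word>>0) & 0x3 = 2  ←
id [2+:2] = (word>>2) & 0x3 = 0
kind [4+:1] = (word>>4) & 0x1 = 1
opcode [5+:1] = (word>>5) & 0x1 = 1
prio [6+:1] = (word>>6) & 0x1 = 1
len [7+:1] = (word>>7) & 0x1 = 1
mode signed 2b, MSB=1: 2 - 4 = -2

-2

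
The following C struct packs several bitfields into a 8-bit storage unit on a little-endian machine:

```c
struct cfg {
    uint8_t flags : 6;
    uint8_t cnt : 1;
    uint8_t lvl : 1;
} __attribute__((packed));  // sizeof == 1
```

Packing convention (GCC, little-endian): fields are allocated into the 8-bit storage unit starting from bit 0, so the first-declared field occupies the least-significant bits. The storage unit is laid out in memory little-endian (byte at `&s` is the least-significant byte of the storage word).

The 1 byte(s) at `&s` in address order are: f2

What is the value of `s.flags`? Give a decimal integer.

[0]=0xf2 (little-endian) → word 0xf2
flags [0+:6] = (word>>0) & 0x3f = 50  ←
cnt [6+:1] = (word>>6) & 0x1 = 1
lvl [7+:1] = (word>>7) & 0x1 = 1

50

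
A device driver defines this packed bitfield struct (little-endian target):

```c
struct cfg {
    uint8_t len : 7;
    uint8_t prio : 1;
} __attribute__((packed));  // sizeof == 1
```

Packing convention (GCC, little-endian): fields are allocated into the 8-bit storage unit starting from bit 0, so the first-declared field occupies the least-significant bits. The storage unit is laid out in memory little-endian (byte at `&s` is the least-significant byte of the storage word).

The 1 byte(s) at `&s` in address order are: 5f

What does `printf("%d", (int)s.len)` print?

[0]=0x5f (little-endian) → word 0x5f
len [0+:7] = (word>>0) & 0x7f = 95  ←
prio [7+:1] = (word>>7) & 0x1 = 0

95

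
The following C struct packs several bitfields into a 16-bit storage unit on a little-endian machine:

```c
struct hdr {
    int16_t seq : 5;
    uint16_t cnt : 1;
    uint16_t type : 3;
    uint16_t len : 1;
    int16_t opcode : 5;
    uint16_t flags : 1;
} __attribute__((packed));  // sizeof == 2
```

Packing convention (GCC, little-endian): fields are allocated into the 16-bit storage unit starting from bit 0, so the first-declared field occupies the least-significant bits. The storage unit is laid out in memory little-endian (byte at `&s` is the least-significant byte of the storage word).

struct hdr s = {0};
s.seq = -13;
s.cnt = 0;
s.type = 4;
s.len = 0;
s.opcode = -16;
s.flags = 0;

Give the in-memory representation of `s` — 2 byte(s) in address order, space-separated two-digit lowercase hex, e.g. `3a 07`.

13 41

seq (5b) val=-13 bits=0x13 at bit 0: 0x0013
cnt (1b) val=0 bits=0x0 at bit 5: 0x0013
type (3b) val=4 bits=0x4 at bit 6: 0x0113
len (1b) val=0 bits=0x0 at bit 9: 0x0113
opcode (5b) val=-16 bits=0x10 at bit 10: 0x4113
flags (1b) val=0 bits=0x0 at bit 15: 0x4113
word = 0x4113 → little-endian bytes:
  [0]=0x13  [1]=0x41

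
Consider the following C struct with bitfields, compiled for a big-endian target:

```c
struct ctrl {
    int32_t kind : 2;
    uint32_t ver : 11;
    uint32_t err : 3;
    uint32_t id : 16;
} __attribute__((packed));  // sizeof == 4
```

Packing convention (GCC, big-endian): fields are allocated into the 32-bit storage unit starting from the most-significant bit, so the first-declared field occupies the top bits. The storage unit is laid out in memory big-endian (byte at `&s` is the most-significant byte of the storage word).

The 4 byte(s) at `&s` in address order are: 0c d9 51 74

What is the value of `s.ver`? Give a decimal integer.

411

[0]=0x0c [1]=0xd9 [2]=0x51 [3]=0x74 (big-endian) → word 0x0cd95174
kind [30+:2] = (word>>30) & 0x3 = 0
ver [19+:11] = (word>>19) & 0x7ff = 411  ←
err [16+:3] = (word>>16) & 0x7 = 1
id [0+:16] = (word>>0) & 0xffff = 20852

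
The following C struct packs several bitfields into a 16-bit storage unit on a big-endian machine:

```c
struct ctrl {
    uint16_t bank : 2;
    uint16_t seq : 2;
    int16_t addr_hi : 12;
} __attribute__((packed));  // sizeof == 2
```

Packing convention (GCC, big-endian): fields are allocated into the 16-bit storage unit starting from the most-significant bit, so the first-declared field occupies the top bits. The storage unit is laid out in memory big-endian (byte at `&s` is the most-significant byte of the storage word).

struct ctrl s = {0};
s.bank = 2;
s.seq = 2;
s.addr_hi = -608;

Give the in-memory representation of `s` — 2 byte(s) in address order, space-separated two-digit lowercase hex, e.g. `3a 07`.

ad a0

[14+:2] bank=2 & 0x3 = 0x2; word=0x8000
[12+:2] seq=2 & 0x3 = 0x2; word=0xa000
[0+:12] addr_hi=-608 & 0xfff = 0xda0; word=0xada0
word = 0xada0 → big-endian bytes:
  [0]=0xad  [1]=0xa0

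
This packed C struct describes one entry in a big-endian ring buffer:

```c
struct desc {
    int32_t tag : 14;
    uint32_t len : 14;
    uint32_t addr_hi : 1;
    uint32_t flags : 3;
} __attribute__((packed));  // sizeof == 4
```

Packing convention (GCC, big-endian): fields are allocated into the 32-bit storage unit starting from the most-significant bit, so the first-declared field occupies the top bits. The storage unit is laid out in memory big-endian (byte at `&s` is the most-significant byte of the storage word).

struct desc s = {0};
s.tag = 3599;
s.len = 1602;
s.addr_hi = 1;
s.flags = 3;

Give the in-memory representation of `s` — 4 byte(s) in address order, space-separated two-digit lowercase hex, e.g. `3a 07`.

38 3c 64 2b

[18+:14] tag=3599 & 0x3fff = 0xe0f; word=0x383c0000
[4+:14] len=1602 & 0x3fff = 0x642; word=0x383c6420
[3+:1] addr_hi=1 & 0x1 = 0x1; word=0x383c6428
[0+:3] flags=3 & 0x7 = 0x3; word=0x383c642b
word = 0x383c642b → big-endian bytes:
  [0]=0x38  [1]=0x3c  [2]=0x64  [3]=0x2b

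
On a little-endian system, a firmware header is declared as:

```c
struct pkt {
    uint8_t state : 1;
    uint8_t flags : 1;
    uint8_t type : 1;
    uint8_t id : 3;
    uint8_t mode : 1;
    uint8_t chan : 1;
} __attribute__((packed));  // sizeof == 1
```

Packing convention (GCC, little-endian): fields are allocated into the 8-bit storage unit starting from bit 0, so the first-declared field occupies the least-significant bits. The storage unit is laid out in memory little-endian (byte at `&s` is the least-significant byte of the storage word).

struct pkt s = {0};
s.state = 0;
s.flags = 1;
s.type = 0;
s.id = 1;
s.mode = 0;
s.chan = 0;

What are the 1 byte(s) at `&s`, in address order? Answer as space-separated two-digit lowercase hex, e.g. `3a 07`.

0a

state (1b) val=0 bits=0x0 at bit 0: 0x00
flags (1b) val=1 bits=0x1 at bit 1: 0x02
type (1b) val=0 bits=0x0 at bit 2: 0x02
id (3b) val=1 bits=0x1 at bit 3: 0x0a
mode (1b) val=0 bits=0x0 at bit 6: 0x0a
chan (1b) val=0 bits=0x0 at bit 7: 0x0a
word = 0x0a → little-endian bytes:
  [0]=0x0a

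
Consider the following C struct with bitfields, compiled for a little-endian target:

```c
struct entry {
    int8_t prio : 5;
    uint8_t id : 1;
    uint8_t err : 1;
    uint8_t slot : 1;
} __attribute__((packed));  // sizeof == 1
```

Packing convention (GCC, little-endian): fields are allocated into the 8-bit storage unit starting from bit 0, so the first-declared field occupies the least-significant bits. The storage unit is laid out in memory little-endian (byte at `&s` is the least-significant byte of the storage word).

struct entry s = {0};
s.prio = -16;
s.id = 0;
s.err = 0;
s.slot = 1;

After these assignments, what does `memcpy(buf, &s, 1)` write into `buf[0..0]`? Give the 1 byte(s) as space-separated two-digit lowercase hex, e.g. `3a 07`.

prio (5b) val=-16 bits=0x10 at bit 0: 0x10
id (1b) val=0 bits=0x0 at bit 5: 0x10
err (1b) val=0 bits=0x0 at bit 6: 0x10
slot (1b) val=1 bits=0x1 at bit 7: 0x90
word = 0x90 → little-endian bytes:
  [0]=0x90

90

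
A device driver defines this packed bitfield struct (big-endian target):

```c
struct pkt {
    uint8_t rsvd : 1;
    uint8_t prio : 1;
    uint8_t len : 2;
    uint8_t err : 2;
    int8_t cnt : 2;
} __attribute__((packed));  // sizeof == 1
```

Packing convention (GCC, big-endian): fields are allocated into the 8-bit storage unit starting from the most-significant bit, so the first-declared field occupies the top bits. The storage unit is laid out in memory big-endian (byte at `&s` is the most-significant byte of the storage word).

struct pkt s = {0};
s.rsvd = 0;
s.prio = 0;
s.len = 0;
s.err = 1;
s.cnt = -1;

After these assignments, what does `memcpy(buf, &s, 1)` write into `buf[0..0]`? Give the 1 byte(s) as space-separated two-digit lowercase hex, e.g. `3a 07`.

07

[7+:1] rsvd=0 & 0x1 = 0x0; word=0x00
[6+:1] prio=0 & 0x1 = 0x0; word=0x00
[4+:2] len=0 & 0x3 = 0x0; word=0x00
[2+:2] err=1 & 0x3 = 0x1; word=0x04
[0+:2] cnt=-1 & 0x3 = 0x3; word=0x07
word = 0x07 → big-endian bytes:
  [0]=0x07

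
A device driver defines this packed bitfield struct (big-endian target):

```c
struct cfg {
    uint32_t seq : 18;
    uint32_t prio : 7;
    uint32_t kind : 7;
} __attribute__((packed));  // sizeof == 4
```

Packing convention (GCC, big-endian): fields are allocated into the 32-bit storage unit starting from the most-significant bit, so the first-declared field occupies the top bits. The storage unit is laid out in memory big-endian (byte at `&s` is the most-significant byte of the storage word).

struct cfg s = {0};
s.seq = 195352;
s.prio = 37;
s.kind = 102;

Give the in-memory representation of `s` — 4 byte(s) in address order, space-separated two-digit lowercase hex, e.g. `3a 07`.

seq:18 = 195352 → 0x2fb18 << 14 → word 0xbec60000
prio:7 = 37 → 0x25 << 7 → word 0xbec61280
kind:7 = 102 → 0x66 << 0 → word 0xbec612e6
word = 0xbec612e6 → big-endian bytes:
  [0]=0xbe  [1]=0xc6  [2]=0x12  [3]=0xe6

be c6 12 e6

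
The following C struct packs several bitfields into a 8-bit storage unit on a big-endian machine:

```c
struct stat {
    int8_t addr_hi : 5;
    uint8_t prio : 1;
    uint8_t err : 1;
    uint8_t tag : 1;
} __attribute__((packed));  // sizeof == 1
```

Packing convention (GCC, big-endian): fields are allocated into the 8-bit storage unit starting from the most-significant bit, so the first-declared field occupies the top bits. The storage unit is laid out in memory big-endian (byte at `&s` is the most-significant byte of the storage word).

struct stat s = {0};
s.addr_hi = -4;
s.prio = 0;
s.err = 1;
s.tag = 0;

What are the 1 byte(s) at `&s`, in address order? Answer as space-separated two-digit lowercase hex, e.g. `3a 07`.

addr_hi:5 = -4 → 0x1c << 3 → word 0xe0
prio:1 = 0 → 0x0 << 2 → word 0xe0
err:1 = 1 → 0x1 << 1 → word 0xe2
tag:1 = 0 → 0x0 << 0 → word 0xe2
word = 0xe2 → big-endian bytes:
  [0]=0xe2

e2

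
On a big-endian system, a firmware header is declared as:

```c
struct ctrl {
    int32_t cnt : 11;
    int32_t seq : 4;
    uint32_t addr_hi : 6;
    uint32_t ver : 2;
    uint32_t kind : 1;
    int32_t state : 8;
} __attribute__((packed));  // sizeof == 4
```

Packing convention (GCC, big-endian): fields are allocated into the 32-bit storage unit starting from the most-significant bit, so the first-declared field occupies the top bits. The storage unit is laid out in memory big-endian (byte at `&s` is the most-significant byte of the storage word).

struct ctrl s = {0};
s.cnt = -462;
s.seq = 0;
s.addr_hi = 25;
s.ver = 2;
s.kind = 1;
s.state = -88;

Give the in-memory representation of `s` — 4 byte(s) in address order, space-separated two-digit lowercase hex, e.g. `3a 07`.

c6 40 cd a8

[21+:11] cnt=-462 & 0x7ff = 0x632; word=0xc6400000
[17+:4] seq=0 & 0xf = 0x0; word=0xc6400000
[11+:6] addr_hi=25 & 0x3f = 0x19; word=0xc640c800
[9+:2] ver=2 & 0x3 = 0x2; word=0xc640cc00
[8+:1] kind=1 & 0x1 = 0x1; word=0xc640cd00
[0+:8] state=-88 & 0xff = 0xa8; word=0xc640cda8
word = 0xc640cda8 → big-endian bytes:
  [0]=0xc6  [1]=0x40  [2]=0xcd  [3]=0xa8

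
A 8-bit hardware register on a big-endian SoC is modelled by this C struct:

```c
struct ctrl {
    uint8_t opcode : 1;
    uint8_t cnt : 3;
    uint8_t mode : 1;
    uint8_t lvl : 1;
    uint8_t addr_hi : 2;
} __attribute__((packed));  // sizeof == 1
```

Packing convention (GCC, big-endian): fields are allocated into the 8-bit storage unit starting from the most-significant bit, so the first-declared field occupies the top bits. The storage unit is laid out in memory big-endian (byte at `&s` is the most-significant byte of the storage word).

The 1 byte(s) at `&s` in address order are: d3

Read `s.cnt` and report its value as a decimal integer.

5

[0]=0xd3 (big-endian) → word 0xd3
opcode:1 @ bit 7 → (0xd3>>7)&0x1 = 0x1
cnt:3 @ bit 4 → (0xd3>>4)&0x7 = 0x5  ←
mode:1 @ bit 3 → (0xd3>>3)&0x1 = 0x0
lvl:1 @ bit 2 → (0xd3>>2)&0x1 = 0x0
addr_hi:2 @ bit 0 → (0xd3>>0)&0x3 = 0x3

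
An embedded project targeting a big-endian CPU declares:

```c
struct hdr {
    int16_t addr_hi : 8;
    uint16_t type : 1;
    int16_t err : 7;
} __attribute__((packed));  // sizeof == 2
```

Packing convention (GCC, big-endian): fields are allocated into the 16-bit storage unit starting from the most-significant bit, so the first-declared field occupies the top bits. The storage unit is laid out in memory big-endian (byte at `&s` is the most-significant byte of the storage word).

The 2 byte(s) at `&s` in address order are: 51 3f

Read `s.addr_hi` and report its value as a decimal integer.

81

[0]=0x51 [1]=0x3f (big-endian) → word 0x513f
addr_hi:8 @ bit 8 → (0x513f>>8)&0xff = 0x51  ←
type:1 @ bit 7 → (0x513f>>7)&0x1 = 0x0
err:7 @ bit 0 → (0x513f>>0)&0x7f = 0x3f
addr_hi signed 8b, MSB=0: value = 81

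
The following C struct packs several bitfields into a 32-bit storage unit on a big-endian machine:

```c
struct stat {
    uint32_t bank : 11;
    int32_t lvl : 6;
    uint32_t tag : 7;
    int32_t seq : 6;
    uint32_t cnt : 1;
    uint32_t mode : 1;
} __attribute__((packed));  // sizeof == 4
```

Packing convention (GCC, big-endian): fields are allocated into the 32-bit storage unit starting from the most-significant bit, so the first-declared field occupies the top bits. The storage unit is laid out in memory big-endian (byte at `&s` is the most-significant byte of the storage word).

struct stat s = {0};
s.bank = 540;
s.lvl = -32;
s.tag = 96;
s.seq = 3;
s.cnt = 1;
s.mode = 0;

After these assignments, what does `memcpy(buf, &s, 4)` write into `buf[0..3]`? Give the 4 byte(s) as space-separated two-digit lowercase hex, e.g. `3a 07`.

bank (11b) val=540 bits=0x21c at bit 21: 0x43800000
lvl (6b) val=-32 bits=0x20 at bit 15: 0x43900000
tag (7b) val=96 bits=0x60 at bit 8: 0x43906000
seq (6b) val=3 bits=0x3 at bit 2: 0x4390600c
cnt (1b) val=1 bits=0x1 at bit 1: 0x4390600e
mode (1b) val=0 bits=0x0 at bit 0: 0x4390600e
word = 0x4390600e → big-endian bytes:
  [0]=0x43  [1]=0x90  [2]=0x60  [3]=0x0e

43 90 60 0e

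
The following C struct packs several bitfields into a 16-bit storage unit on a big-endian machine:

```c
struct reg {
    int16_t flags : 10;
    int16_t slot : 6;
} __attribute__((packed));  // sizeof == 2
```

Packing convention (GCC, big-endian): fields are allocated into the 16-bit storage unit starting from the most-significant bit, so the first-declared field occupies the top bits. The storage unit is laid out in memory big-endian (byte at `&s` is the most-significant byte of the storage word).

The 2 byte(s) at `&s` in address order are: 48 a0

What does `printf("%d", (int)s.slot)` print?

[0]=0x48 [1]=0xa0 (big-endian) → word 0x48a0
flags [6+:10] = (word>>6) & 0x3ff = 290
slot [0+:6] = (word>>0) & 0x3f = 32  ←
slot signed 6b, MSB=1: 32 - 64 = -32

-32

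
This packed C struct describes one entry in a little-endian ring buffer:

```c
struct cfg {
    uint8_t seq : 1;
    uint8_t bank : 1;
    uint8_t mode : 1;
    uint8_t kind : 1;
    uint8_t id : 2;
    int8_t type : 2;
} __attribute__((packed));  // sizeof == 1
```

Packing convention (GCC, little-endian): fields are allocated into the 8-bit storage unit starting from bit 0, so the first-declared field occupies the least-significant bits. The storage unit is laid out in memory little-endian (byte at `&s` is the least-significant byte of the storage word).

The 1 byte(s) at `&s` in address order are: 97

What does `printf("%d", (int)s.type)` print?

[0]=0x97 (little-endian) → word 0x97
seq:1 @ bit 0 → (0x97>>0)&0x1 = 0x1
bank:1 @ bit 1 → (0x97>>1)&0x1 = 0x1
mode:1 @ bit 2 → (0x97>>2)&0x1 = 0x1
kind:1 @ bit 3 → (0x97>>3)&0x1 = 0x0
id:2 @ bit 4 → (0x97>>4)&0x3 = 0x1
type:2 @ bit 6 → (0x97>>6)&0x3 = 0x2  ←
type signed 2b, MSB=1: 2 - 4 = -2

-2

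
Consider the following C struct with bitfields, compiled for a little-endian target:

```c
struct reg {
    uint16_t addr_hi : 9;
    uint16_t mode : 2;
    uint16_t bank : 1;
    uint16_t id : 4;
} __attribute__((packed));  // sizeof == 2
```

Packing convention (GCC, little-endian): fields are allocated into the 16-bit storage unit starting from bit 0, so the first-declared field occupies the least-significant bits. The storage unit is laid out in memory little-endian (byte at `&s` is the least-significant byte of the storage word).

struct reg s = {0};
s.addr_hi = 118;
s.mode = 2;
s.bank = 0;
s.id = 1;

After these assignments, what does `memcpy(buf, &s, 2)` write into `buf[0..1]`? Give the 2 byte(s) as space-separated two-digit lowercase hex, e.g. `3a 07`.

76 14

addr_hi (9b) val=118 bits=0x76 at bit 0: 0x0076
mode (2b) val=2 bits=0x2 at bit 9: 0x0476
bank (1b) val=0 bits=0x0 at bit 11: 0x0476
id (4b) val=1 bits=0x1 at bit 12: 0x1476
word = 0x1476 → little-endian bytes:
  [0]=0x76  [1]=0x14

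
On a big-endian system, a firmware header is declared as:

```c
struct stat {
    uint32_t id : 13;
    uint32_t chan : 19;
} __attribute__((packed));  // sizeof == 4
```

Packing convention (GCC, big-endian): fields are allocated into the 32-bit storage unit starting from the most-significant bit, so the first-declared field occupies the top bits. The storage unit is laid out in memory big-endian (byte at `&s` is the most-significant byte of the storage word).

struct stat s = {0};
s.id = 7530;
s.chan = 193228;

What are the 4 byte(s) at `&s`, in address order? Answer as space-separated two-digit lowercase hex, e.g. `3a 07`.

eb 52 f2 cc

id:13 = 7530 → 0x1d6a << 19 → word 0xeb500000
chan:19 = 193228 → 0x2f2cc << 0 → word 0xeb52f2cc
word = 0xeb52f2cc → big-endian bytes:
  [0]=0xeb  [1]=0x52  [2]=0xf2  [3]=0xcc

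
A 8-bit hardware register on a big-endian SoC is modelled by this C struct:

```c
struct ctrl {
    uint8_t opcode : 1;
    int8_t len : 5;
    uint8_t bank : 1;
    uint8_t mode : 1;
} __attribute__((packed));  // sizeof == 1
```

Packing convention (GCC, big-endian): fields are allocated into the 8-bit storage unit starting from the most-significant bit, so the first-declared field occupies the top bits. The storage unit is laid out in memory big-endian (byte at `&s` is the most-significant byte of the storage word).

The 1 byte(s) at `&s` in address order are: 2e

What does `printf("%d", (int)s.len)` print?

11

[0]=0x2e (big-endian) → word 0x2e
opcode [7+:1] = (word>>7) & 0x1 = 0
len [2+:5] = (word>>2) & 0x1f = 11  ←
bank [1+:1] = (word>>1) & 0x1 = 1
mode [0+:1] = (word>>0) & 0x1 = 0
len signed 5b, MSB=0: value = 11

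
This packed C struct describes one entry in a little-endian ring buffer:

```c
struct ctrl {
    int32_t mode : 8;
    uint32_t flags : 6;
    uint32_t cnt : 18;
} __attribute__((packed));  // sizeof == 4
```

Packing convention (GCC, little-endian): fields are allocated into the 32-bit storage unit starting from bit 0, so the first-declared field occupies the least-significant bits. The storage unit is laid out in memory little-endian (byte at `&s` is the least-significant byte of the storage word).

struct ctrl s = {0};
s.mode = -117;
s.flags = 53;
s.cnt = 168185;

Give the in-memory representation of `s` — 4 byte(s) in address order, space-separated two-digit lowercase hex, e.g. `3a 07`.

mode:8 = -117 → 0x8b << 0 → word 0x0000008b
flags:6 = 53 → 0x35 << 8 → word 0x0000358b
cnt:18 = 168185 → 0x290f9 << 14 → word 0xa43e758b
word = 0xa43e758b → little-endian bytes:
  [0]=0x8b  [1]=0x75  [2]=0x3e  [3]=0xa4

8b 75 3e a4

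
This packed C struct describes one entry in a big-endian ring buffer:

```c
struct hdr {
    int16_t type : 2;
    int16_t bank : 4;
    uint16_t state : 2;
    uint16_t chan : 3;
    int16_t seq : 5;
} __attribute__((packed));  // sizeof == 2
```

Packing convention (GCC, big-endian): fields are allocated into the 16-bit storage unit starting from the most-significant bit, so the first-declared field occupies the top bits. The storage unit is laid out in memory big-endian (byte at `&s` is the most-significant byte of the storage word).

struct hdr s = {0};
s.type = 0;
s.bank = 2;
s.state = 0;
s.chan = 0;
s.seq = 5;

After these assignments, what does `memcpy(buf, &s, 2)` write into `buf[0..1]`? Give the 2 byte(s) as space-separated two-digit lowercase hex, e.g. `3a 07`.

type:2 = 0 → 0x0 << 14 → word 0x0000
bank:4 = 2 → 0x2 << 10 → word 0x0800
state:2 = 0 → 0x0 << 8 → word 0x0800
chan:3 = 0 → 0x0 << 5 → word 0x0800
seq:5 = 5 → 0x5 << 0 → word 0x0805
word = 0x0805 → big-endian bytes:
  [0]=0x08  [1]=0x05

08 05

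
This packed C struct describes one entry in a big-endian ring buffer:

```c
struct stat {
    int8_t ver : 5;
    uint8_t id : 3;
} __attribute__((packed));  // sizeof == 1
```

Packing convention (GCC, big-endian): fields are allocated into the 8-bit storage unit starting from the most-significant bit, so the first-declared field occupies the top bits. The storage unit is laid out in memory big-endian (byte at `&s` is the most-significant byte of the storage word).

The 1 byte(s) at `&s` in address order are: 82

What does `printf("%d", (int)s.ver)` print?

[0]=0x82 (big-endian) → word 0x82
ver [3+:5] = (word>>3) & 0x1f = 16  ←
id [0+:3] = (word>>0) & 0x7 = 2
ver signed 5b, MSB=1: 16 - 32 = -16

-16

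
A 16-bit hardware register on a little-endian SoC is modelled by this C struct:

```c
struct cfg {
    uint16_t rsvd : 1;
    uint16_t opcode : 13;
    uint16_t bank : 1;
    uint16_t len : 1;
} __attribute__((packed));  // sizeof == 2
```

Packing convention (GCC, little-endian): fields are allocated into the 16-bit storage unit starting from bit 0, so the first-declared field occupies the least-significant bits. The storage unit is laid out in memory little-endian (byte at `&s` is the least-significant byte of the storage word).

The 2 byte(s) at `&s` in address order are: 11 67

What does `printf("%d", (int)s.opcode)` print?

5000

[0]=0x11 [1]=0x67 (little-endian) → word 0x6711
rsvd [0+:1] = (word>>0) & 0x1 = 1
opcode [1+:13] = (word>>1) & 0x1fff = 5000  ←
bank [14+:1] = (word>>14) & 0x1 = 1
len [15+:1] = (word>>15) & 0x1 = 0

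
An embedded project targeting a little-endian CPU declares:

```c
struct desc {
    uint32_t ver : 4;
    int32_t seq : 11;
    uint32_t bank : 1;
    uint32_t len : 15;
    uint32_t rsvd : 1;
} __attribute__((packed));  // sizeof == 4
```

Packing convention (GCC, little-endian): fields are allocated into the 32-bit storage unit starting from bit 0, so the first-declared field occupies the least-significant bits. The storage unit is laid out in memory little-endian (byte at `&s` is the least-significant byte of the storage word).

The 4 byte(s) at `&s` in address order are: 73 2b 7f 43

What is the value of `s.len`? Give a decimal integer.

[0]=0x73 [1]=0x2b [2]=0x7f [3]=0x43 (little-endian) → word 0x437f2b73
ver [0+:4] = (word>>0) & 0xf = 3
seq [4+:11] = (word>>4) & 0x7ff = 695
bank [15+:1] = (word>>15) & 0x1 = 0
len [16+:15] = (word>>16) & 0x7fff = 17279  ←
rsvd [31+:1] = (word>>31) & 0x1 = 0

17279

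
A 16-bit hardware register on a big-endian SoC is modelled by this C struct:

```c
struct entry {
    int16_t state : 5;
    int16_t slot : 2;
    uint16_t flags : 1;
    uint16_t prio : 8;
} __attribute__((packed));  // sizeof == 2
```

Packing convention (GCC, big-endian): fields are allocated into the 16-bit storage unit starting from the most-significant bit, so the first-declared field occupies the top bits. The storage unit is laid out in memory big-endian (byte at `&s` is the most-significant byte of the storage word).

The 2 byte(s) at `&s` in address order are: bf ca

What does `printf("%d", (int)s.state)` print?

-9

[0]=0xbf [1]=0xca (big-endian) → word 0xbfca
state [11+:5] = (word>>11) & 0x1f = 23  ←
slot [9+:2] = (word>>9) & 0x3 = 3
flags [8+:1] = (word>>8) & 0x1 = 1
prio [0+:8] = (word>>0) & 0xff = 202
state signed 5b, MSB=1: 23 - 32 = -9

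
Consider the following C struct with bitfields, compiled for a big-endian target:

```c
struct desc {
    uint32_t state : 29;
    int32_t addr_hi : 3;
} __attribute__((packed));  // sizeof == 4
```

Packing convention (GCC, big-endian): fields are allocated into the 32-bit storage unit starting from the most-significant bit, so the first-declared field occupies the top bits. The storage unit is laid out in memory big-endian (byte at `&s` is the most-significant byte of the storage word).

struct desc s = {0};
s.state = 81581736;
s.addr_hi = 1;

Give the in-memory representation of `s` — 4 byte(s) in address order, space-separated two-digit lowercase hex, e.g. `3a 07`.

state (29b) val=81581736 bits=0x4dcd6a8 at bit 3: 0x26e6b540
addr_hi (3b) val=1 bits=0x1 at bit 0: 0x26e6b541
word = 0x26e6b541 → big-endian bytes:
  [0]=0x26  [1]=0xe6  [2]=0xb5  [3]=0x41

26 e6 b5 41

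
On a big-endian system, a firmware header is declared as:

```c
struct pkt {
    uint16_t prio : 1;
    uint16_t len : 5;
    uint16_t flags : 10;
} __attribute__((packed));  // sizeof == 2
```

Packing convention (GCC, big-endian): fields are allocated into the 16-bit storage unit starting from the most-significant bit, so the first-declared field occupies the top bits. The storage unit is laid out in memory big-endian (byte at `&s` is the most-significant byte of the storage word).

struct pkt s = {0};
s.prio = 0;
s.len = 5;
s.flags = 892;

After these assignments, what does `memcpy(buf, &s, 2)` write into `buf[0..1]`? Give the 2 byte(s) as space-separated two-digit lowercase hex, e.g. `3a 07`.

17 7c

[15+:1] prio=0 & 0x1 = 0x0; word=0x0000
[10+:5] len=5 & 0x1f = 0x5; word=0x1400
[0+:10] flags=892 & 0x3ff = 0x37c; word=0x177c
word = 0x177c → big-endian bytes:
  [0]=0x17  [1]=0x7c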